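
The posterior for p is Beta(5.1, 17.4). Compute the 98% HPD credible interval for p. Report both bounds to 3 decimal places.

The posterior is unimodal and skewed, so the HPD interval has equal density at both endpoints and is the shortest 98% interval.
Solving f(0.055) = f(0.438) with F(0.438) − F(0.055) = 0.98 gives [0.055, 0.438].
For comparison, the equal-tailed interval is [0.066, 0.456]; the HPD is narrower and shifted toward the mode.

[0.055, 0.438]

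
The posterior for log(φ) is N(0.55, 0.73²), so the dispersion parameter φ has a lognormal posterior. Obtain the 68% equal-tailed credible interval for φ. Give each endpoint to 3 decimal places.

[0.839, 3.582]

On the log scale the 68% interval is 0.55 ± 0.994 × 0.73 = [-0.1760, 1.2760].
Exponentiate: [e^-0.1760, e^1.2760] = [0.839, 3.582].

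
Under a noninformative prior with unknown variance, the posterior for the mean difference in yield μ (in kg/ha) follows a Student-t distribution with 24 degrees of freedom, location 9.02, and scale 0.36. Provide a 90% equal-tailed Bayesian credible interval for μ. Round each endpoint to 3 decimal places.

The t_24 distribution is symmetric; the 90% interval is 9.02 ± t·0.36 with t_{0.95,24} = 1.711.
Half-width: 1.711 × 0.36 = 0.616.
9.02 − 0.616 = 8.404; 9.02 + 0.616 = 9.636.

[8.404, 9.636]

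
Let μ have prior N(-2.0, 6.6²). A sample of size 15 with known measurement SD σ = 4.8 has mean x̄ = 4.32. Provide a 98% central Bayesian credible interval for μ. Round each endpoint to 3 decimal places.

[1.271, 6.938]

Posterior precision = 1/6.6² + 15/4.8² = 0.0230 + 0.6510 = 0.6740, so posterior SD = 1.2181.
Posterior mean = (-2.0/6.6² + 15·4.32/4.8²) / 0.6740 = 4.1047.
Interval: 4.1047 ± 2.326 × 1.2181 → [1.271, 6.938].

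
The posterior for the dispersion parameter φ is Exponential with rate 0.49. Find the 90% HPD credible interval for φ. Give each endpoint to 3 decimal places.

[0.000, 4.699]

The exponential density is strictly decreasing on [0, ∞), so the HPD interval is anchored at 0: [0, q] with P(φ ≤ q) = 0.90.
q = −ln(1 − 0.90) / 0.49 = 2.3026 / 0.49 = 4.699.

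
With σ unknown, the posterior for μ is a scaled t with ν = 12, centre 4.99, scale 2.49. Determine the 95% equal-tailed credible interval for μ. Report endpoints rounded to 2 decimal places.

The t_12 distribution is symmetric; the 95% interval is 4.99 ± t·2.49 with t_{0.975,12} = 2.179.
Half-width: 2.179 × 2.49 = 5.43.
4.99 − 5.43 = -0.44; 4.99 + 5.43 = 10.42.

[-0.44, 10.42]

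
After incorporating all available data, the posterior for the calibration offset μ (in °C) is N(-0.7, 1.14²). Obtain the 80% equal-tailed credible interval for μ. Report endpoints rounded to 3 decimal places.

The posterior is symmetric, so the 80% equal-tailed interval is μ = -0.7 ± z·1.14 with z = 1.282.
Half-width: 1.282 × 1.14 = 1.461.
-0.7 − 1.461 = -2.161; -0.7 + 1.461 = 0.761.

[-2.161, 0.761]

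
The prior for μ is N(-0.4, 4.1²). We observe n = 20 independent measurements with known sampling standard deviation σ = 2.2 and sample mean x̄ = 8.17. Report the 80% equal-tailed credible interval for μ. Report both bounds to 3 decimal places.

[7.422, 8.674]

Posterior precision = 1/4.1² + 20/2.2² = 0.0595 + 4.1322 = 4.1917, so posterior SD = 0.4884.
Posterior mean = (-0.4/4.1² + 20·8.17/2.2²) / 4.1917 = 8.0484.
Interval: 8.0484 ± 1.282 × 0.4884 → [7.422, 8.674].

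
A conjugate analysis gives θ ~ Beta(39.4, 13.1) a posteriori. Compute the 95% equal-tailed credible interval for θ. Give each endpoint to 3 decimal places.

Posterior: Beta(39.4, 13.1).
Equal-tailed 95% interval: the 0.025 and 0.975 quantiles of Beta(39.4, 13.1).
Posterior mean ≈ 0.750, SD ≈ 0.059; a Normal approximation gives roughly [0.635, 0.866].
Exact: F⁻¹(0.025) = 0.626; F⁻¹(0.975) = 0.857.

[0.626, 0.857]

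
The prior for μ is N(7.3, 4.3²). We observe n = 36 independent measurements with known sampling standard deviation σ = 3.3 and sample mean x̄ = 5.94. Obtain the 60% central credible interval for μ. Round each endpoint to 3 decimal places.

[5.503, 6.421]

Posterior precision = 1/4.3² + 36/3.3² = 0.0541 + 3.3058 = 3.3599, so posterior SD = 0.5456.
Posterior mean = (7.3/4.3² + 36·5.94/3.3²) / 3.3599 = 5.9619.
Interval: 5.9619 ± 0.842 × 0.5456 → [5.503, 6.421].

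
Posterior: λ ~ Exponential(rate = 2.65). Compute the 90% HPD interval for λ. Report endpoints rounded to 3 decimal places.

The exponential density is strictly decreasing on [0, ∞), so the HPD interval is anchored at 0: [0, q] with P(λ ≤ q) = 0.90.
q = −ln(1 − 0.90) / 2.65 = 2.3026 / 2.65 = 0.869.

[0.000, 0.869]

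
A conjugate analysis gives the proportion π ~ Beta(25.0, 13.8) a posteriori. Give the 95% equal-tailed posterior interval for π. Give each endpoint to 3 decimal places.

Posterior: Beta(25.0, 13.8).
Equal-tailed 95% interval: the 0.025 and 0.975 quantiles of Beta(25.0, 13.8).
Posterior mean ≈ 0.644, SD ≈ 0.076; a Normal approximation gives roughly [0.496, 0.793].
Exact: F⁻¹(0.025) = 0.490; F⁻¹(0.975) = 0.785.

[0.490, 0.785]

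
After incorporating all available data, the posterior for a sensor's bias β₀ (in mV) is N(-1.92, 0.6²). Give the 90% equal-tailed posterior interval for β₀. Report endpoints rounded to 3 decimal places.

The posterior is symmetric, so the 90% equal-tailed interval is β₀ = -1.92 ± z·0.6 with z = 1.645.
Half-width: 1.645 × 0.6 = 0.987.
-1.92 − 0.987 = -2.907; -1.92 + 0.987 = -0.933.

[-2.907, -0.933]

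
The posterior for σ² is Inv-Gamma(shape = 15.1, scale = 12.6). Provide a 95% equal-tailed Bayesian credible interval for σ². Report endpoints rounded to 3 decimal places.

[0.534, 1.488]

Inverse-Gamma(15.1, 12.6) quantiles: F⁻¹(0.025) and F⁻¹(0.975).
Equivalently, 1/σ² ~ Gamma(15.1, rate = 12.6); invert its 0.975 and 0.025 quantiles.
Posterior mean ≈ 0.894, SD ≈ 0.247; a Normal approximation gives roughly [0.410, 1.378].
Exact: lower = 0.534; upper = 1.488.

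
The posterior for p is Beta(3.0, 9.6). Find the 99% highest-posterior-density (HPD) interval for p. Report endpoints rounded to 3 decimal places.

The posterior is unimodal and skewed, so the HPD interval has equal density at both endpoints and is the shortest 99% interval.
Solving f(0.018) = f(0.557) with F(0.557) − F(0.018) = 0.99 gives [0.018, 0.557].
For comparison, the equal-tailed interval is [0.031, 0.587]; the HPD is narrower and shifted toward the mode.

[0.018, 0.557]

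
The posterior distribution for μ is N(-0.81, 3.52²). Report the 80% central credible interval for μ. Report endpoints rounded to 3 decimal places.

The posterior is symmetric, so the 80% equal-tailed interval is μ = -0.81 ± z·3.52 with z = 1.282.
Half-width: 1.282 × 3.52 = 4.511.
-0.81 − 4.511 = -5.321; -0.81 + 4.511 = 3.701.

[-5.321, 3.701]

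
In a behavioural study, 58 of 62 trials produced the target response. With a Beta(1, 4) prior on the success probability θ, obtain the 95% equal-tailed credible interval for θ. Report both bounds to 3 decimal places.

Posterior: Beta(1+58, 4+4) = Beta(59, 8).
Equal-tailed 95% interval: the 0.025 and 0.975 quantiles of Beta(59, 8).
Posterior mean ≈ 0.881, SD ≈ 0.039; a Normal approximation gives roughly [0.804, 0.958].
Exact: F⁻¹(0.025) = 0.794; F⁻¹(0.975) = 0.946.

[0.794, 0.946]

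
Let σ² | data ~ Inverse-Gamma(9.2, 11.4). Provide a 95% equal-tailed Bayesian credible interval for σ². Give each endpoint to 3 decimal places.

[0.711, 2.682]

Inverse-Gamma(9.2, 11.4) quantiles: F⁻¹(0.025) and F⁻¹(0.975).
Equivalently, 1/σ² ~ Gamma(9.2, rate = 11.4); invert its 0.975 and 0.025 quantiles.
Posterior mean ≈ 1.390, SD ≈ 0.518; a Normal approximation gives roughly [0.375, 2.406].
Exact: lower = 0.711; upper = 2.682.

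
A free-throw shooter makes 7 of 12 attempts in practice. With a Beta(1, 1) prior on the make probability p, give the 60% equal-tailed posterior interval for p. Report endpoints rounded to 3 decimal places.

[0.461, 0.684]

Posterior: Beta(1+7, 1+5) = Beta(8, 6).
Equal-tailed 60% interval: the 0.2 and 0.8 quantiles of Beta(8, 6).
Posterior mean ≈ 0.571, SD ≈ 0.128; a Normal approximation gives roughly [0.464, 0.679].
Exact: F⁻¹(0.2) = 0.461; F⁻¹(0.8) = 0.684.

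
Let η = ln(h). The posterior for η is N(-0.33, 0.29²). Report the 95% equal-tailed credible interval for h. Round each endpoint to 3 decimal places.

On the log scale the 95% interval is -0.33 ± 1.960 × 0.29 = [-0.8984, 0.2384].
Exponentiate: [e^-0.8984, e^0.2384] = [0.407, 1.269].

[0.407, 1.269]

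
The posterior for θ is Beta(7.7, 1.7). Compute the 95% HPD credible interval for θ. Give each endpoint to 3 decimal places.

[0.587, 0.997]

The posterior is unimodal and skewed, so the HPD interval has equal density at both endpoints and is the shortest 95% interval.
Solving f(0.587) = f(0.997) with F(0.997) − F(0.587) = 0.95 gives [0.587, 0.997].
For comparison, the equal-tailed interval is [0.533, 0.981]; the HPD is narrower and shifted toward the mode.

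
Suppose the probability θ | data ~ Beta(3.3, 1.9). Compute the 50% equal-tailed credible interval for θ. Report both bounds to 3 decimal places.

[0.499, 0.787]

Posterior: Beta(3.3, 1.9).
Equal-tailed 50% interval: the 0.25 and 0.75 quantiles of Beta(3.3, 1.9).
Posterior mean ≈ 0.635, SD ≈ 0.193; a Normal approximation gives roughly [0.504, 0.765].
Exact: F⁻¹(0.25) = 0.499; F⁻¹(0.75) = 0.787.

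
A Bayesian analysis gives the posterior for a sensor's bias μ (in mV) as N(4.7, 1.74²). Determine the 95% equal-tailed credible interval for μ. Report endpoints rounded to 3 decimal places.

The posterior is symmetric, so the 95% equal-tailed interval is μ = 4.7 ± z·1.74 with z = 1.960.
Half-width: 1.960 × 1.74 = 3.410.
4.7 − 3.410 = 1.290; 4.7 + 3.410 = 8.110.

[1.290, 8.110]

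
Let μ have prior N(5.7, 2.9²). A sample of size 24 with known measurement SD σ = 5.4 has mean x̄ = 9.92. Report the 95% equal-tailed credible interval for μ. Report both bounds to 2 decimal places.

[7.37, 11.41]

Posterior precision = 1/2.9² + 24/5.4² = 0.1189 + 0.8230 = 0.9420, so posterior SD = 1.0304.
Posterior mean = (5.7/2.9² + 24·9.92/5.4²) / 0.9420 = 9.3873.
Interval: 9.3873 ± 1.960 × 1.0304 → [7.37, 11.41].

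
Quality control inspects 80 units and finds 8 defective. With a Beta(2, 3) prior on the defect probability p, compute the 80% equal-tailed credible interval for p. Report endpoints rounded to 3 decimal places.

Posterior: Beta(2+8, 3+72) = Beta(10, 75).
Equal-tailed 80% interval: the 0.1 and 0.9 quantiles of Beta(10, 75).
Posterior mean ≈ 0.118, SD ≈ 0.035; a Normal approximation gives roughly [0.073, 0.162].
Exact: F⁻¹(0.1) = 0.075; F⁻¹(0.9) = 0.164.

[0.075, 0.164]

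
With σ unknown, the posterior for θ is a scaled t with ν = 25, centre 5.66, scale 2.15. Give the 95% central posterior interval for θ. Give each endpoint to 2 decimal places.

[1.23, 10.09]

The t_25 distribution is symmetric; the 95% interval is 5.66 ± t·2.15 with t_{0.975,25} = 2.060.
Half-width: 2.060 × 2.15 = 4.43.
5.66 − 4.43 = 1.23; 5.66 + 4.43 = 10.09.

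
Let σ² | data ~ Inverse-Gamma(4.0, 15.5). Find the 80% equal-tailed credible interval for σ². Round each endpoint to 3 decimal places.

[2.320, 8.884]

Inverse-Gamma(4.0, 15.5) quantiles: F⁻¹(0.1) and F⁻¹(0.9).
Equivalently, 1/σ² ~ Gamma(4.0, rate = 15.5); invert its 0.9 and 0.1 quantiles.
Posterior mean ≈ 5.167, SD ≈ 3.653; a Normal approximation gives roughly [0.485, 9.849].
Exact: lower = 2.320; upper = 8.884.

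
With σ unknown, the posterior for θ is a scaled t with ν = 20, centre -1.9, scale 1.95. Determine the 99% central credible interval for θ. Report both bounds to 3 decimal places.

[-7.448, 3.648]

The t_20 distribution is symmetric; the 99% interval is -1.9 ± t·1.95 with t_{0.995,20} = 2.845.
Half-width: 2.845 × 1.95 = 5.548.
-1.9 − 5.548 = -7.448; -1.9 + 5.548 = 3.648.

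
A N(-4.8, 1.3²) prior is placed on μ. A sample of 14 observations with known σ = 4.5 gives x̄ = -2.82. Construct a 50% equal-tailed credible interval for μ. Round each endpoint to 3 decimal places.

Posterior precision = 1/1.3² + 14/4.5² = 0.5917 + 0.6914 = 1.2831, so posterior SD = 0.8828.
Posterior mean = (-4.8/1.3² + 14·-2.82/4.5²) / 1.2831 = -3.7331.
Interval: -3.7331 ± 0.674 × 0.8828 → [-4.329, -3.138].

[-4.329, -3.138]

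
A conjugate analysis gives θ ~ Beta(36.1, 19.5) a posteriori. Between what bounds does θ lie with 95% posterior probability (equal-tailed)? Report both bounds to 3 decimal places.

Posterior: Beta(36.1, 19.5).
Equal-tailed 95% interval: the 0.025 and 0.975 quantiles of Beta(36.1, 19.5).
Posterior mean ≈ 0.649, SD ≈ 0.063; a Normal approximation gives roughly [0.525, 0.774].
Exact: F⁻¹(0.025) = 0.520; F⁻¹(0.975) = 0.768.

[0.520, 0.768]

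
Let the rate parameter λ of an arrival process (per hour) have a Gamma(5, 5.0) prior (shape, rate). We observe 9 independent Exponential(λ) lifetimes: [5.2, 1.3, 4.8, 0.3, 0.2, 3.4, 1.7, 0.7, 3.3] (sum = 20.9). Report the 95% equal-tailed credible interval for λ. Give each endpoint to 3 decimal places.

[0.296, 0.858]

Posterior: Gamma(5+9, 5.0+20.9) = Gamma(14, 25.9) (shape, rate).
Equal-tailed 95% interval: Gamma(14, 25.9) quantiles at 0.025 and 0.975.
Posterior mean ≈ 0.541, SD ≈ 0.144; a Normal approximation gives roughly [0.257, 0.824].
Exact: lower = 0.296; upper = 0.858.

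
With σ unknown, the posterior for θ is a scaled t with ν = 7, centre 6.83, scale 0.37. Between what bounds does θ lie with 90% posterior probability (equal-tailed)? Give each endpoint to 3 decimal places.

[6.129, 7.531]

The t_7 distribution is symmetric; the 90% interval is 6.83 ± t·0.37 with t_{0.95,7} = 1.895.
Half-width: 1.895 × 0.37 = 0.701.
6.83 − 0.701 = 6.129; 6.83 + 0.701 = 7.531.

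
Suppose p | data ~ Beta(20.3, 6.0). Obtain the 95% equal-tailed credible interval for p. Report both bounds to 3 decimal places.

Posterior: Beta(20.3, 6.0).
Equal-tailed 95% interval: the 0.025 and 0.975 quantiles of Beta(20.3, 6.0).
Posterior mean ≈ 0.772, SD ≈ 0.080; a Normal approximation gives roughly [0.614, 0.929].
Exact: F⁻¹(0.025) = 0.597; F⁻¹(0.975) = 0.908.

[0.597, 0.908]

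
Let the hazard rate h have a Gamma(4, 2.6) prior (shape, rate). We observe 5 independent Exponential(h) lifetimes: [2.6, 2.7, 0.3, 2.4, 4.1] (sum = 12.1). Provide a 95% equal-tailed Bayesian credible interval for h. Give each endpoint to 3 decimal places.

Posterior: Gamma(4+5, 2.6+12.1) = Gamma(9, 14.7) (shape, rate).
Equal-tailed 95% interval: Gamma(9, 14.7) quantiles at 0.025 and 0.975.
Posterior mean ≈ 0.612, SD ≈ 0.204; a Normal approximation gives roughly [0.212, 1.012].
Exact: lower = 0.280; upper = 1.072.

[0.280, 1.072]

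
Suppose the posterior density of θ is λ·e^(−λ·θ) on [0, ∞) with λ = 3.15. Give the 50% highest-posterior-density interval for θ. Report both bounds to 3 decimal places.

[0.000, 0.220]

The exponential density is strictly decreasing on [0, ∞), so the HPD interval is anchored at 0: [0, q] with P(θ ≤ q) = 0.50.
q = −ln(1 − 0.50) / 3.15 = 0.6931 / 3.15 = 0.220.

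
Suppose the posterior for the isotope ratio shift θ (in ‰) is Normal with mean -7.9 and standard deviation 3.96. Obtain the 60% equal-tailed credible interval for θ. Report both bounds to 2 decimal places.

The posterior is symmetric, so the 60% equal-tailed interval is θ = -7.9 ± z·3.96 with z = 0.842.
Half-width: 0.842 × 3.96 = 3.33.
-7.9 − 3.33 = -11.23; -7.9 + 3.33 = -4.57.

[-11.23, -4.57]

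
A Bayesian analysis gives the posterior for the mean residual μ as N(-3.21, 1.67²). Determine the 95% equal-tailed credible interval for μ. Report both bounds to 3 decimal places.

The posterior is symmetric, so the 95% equal-tailed interval is μ = -3.21 ± z·1.67 with z = 1.960.
Half-width: 1.960 × 1.67 = 3.273.
-3.21 − 3.273 = -6.483; -3.21 + 3.273 = 0.063.

[-6.483, 0.063]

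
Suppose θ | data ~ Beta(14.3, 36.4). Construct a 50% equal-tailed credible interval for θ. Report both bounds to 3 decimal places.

[0.238, 0.323]

Posterior: Beta(14.3, 36.4).
Equal-tailed 50% interval: the 0.25 and 0.75 quantiles of Beta(14.3, 36.4).
Posterior mean ≈ 0.282, SD ≈ 0.063; a Normal approximation gives roughly [0.240, 0.324].
Exact: F⁻¹(0.25) = 0.238; F⁻¹(0.75) = 0.323.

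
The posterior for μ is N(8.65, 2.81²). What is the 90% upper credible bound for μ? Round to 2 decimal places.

Need U with P(μ ≤ U) = 0.90: U = 8.65 + z_{0.1}·2.81.
z = 1.282; U = 8.65 + 1.282 × 2.81 = 12.25.

12.25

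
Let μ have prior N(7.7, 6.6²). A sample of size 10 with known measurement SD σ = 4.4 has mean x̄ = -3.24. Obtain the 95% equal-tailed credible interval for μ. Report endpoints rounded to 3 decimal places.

[-5.443, -0.106]

Posterior precision = 1/6.6² + 10/4.4² = 0.0230 + 0.5165 = 0.5395, so posterior SD = 1.3615.
Posterior mean = (7.7/6.6² + 10·-3.24/4.4²) / 0.5395 = -2.7745.
Interval: -2.7745 ± 1.960 × 1.3615 → [-5.443, -0.106].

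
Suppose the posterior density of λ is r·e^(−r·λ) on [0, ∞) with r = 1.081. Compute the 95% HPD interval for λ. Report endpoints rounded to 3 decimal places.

[0.000, 2.771]

The exponential density is strictly decreasing on [0, ∞), so the HPD interval is anchored at 0: [0, q] with P(λ ≤ q) = 0.95.
q = −ln(1 − 0.95) / 1.081 = 2.9957 / 1.081 = 2.771.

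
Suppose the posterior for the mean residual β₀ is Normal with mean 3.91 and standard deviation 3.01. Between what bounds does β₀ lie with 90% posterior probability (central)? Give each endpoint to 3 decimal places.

[-1.041, 8.861]

The posterior is symmetric, so the 90% equal-tailed interval is β₀ = 3.91 ± z·3.01 with z = 1.645.
Half-width: 1.645 × 3.01 = 4.951.
3.91 − 4.951 = -1.041; 3.91 + 4.951 = 8.861.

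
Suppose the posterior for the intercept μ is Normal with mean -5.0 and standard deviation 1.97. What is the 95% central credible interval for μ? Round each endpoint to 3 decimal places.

The posterior is symmetric, so the 95% equal-tailed interval is μ = -5.0 ± z·1.97 with z = 1.960.
Half-width: 1.960 × 1.97 = 3.861.
-5.0 − 3.861 = -8.861; -5.0 + 3.861 = -1.139.

[-8.861, -1.139]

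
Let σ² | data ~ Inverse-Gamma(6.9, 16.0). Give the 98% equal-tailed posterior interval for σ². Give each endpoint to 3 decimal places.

Inverse-Gamma(6.9, 16.0) quantiles: F⁻¹(0.01) and F⁻¹(0.99).
Equivalently, 1/σ² ~ Gamma(6.9, rate = 16.0); invert its 0.99 and 0.01 quantiles.
Posterior mean ≈ 2.712, SD ≈ 1.225; a Normal approximation gives roughly [-0.138, 5.562].
Exact: lower = 1.109; upper = 7.035.

[1.109, 7.035]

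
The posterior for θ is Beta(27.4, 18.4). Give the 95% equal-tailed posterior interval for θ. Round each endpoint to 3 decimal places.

[0.454, 0.734]

Posterior: Beta(27.4, 18.4).
Equal-tailed 95% interval: the 0.025 and 0.975 quantiles of Beta(27.4, 18.4).
Posterior mean ≈ 0.598, SD ≈ 0.072; a Normal approximation gives roughly [0.458, 0.739].
Exact: F⁻¹(0.025) = 0.454; F⁻¹(0.975) = 0.734.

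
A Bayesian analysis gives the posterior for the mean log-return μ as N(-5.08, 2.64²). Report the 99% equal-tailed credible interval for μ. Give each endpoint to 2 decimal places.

The posterior is symmetric, so the 99% equal-tailed interval is μ = -5.08 ± z·2.64 with z = 2.576.
Half-width: 2.576 × 2.64 = 6.80.
-5.08 − 6.80 = -11.88; -5.08 + 6.80 = 1.72.

[-11.88, 1.72]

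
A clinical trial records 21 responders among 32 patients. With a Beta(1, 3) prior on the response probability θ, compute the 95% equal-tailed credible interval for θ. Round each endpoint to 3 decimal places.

Posterior: Beta(1+21, 3+11) = Beta(22, 14).
Equal-tailed 95% interval: the 0.025 and 0.975 quantiles of Beta(22, 14).
Posterior mean ≈ 0.611, SD ≈ 0.080; a Normal approximation gives roughly [0.454, 0.768].
Exact: F⁻¹(0.025) = 0.449; F⁻¹(0.975) = 0.761.

[0.449, 0.761]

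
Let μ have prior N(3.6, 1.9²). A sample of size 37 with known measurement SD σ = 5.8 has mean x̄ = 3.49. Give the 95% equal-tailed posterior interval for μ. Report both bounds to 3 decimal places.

Posterior precision = 1/1.9² + 37/5.8² = 0.2770 + 1.0999 = 1.3769, so posterior SD = 0.8522.
Posterior mean = (3.6/1.9² + 37·3.49/5.8²) / 1.3769 = 3.5121.
Interval: 3.5121 ± 1.960 × 0.8522 → [1.842, 5.182].

[1.842, 5.182]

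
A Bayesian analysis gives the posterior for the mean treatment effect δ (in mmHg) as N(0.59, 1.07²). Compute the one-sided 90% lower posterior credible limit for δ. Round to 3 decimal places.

-0.781

Need L with P(δ ≥ L) = 0.90: L = 0.59 − z_{0.1}·1.07.
z = 1.282; L = 0.59 − 1.282 × 1.07 = -0.781.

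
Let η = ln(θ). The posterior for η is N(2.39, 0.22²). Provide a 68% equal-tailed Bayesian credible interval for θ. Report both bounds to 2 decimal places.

On the log scale the 68% interval is 2.39 ± 0.994 × 0.22 = [2.1712, 2.6088].
Exponentiate: [e^2.1712, e^2.6088] = [8.77, 13.58].

[8.77, 13.58]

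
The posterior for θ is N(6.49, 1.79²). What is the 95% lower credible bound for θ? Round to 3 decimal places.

Need L with P(θ ≥ L) = 0.95: L = 6.49 − z_{0.05}·1.79.
z = 1.645; L = 6.49 − 1.645 × 1.79 = 3.546.

3.546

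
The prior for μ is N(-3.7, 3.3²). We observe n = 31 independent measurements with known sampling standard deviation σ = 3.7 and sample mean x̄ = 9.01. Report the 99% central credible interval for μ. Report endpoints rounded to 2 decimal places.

[6.84, 10.19]

Posterior precision = 1/3.3² + 31/3.7² = 0.0918 + 2.2644 = 2.3563, so posterior SD = 0.6515.
Posterior mean = (-3.7/3.3² + 31·9.01/3.7²) / 2.3563 = 8.5147.
Interval: 8.5147 ± 2.576 × 0.6515 → [6.84, 10.19].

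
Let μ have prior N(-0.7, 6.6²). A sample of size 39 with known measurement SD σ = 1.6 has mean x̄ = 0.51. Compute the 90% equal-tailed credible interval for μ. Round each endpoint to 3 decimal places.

[0.087, 0.929]

Posterior precision = 1/6.6² + 39/1.6² = 0.0230 + 15.2344 = 15.2573, so posterior SD = 0.2560.
Posterior mean = (-0.7/6.6² + 39·0.51/1.6²) / 15.2573 = 0.5082.
Interval: 0.5082 ± 1.645 × 0.2560 → [0.087, 0.929].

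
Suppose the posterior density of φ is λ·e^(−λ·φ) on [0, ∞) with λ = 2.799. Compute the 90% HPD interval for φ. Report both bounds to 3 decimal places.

The exponential density is strictly decreasing on [0, ∞), so the HPD interval is anchored at 0: [0, q] with P(φ ≤ q) = 0.90.
q = −ln(1 − 0.90) / 2.799 = 2.3026 / 2.799 = 0.823.

[0.000, 0.823]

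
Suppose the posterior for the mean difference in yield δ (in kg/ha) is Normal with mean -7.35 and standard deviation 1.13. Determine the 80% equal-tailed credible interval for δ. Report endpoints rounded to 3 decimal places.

The posterior is symmetric, so the 80% equal-tailed interval is δ = -7.35 ± z·1.13 with z = 1.282.
Half-width: 1.282 × 1.13 = 1.448.
-7.35 − 1.448 = -8.798; -7.35 + 1.448 = -5.902.

[-8.798, -5.902]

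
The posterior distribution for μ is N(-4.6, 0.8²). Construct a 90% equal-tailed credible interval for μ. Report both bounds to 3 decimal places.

The posterior is symmetric, so the 90% equal-tailed interval is μ = -4.6 ± z·0.8 with z = 1.645.
Half-width: 1.645 × 0.8 = 1.316.
-4.6 − 1.316 = -5.916; -4.6 + 1.316 = -3.284.

[-5.916, -3.284]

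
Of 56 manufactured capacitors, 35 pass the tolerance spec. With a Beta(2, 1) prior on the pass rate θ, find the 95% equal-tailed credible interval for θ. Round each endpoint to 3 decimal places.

Posterior: Beta(2+35, 1+21) = Beta(37, 22).
Equal-tailed 95% interval: the 0.025 and 0.975 quantiles of Beta(37, 22).
Posterior mean ≈ 0.627, SD ≈ 0.062; a Normal approximation gives roughly [0.505, 0.749].
Exact: F⁻¹(0.025) = 0.501; F⁻¹(0.975) = 0.745.

[0.501, 0.745]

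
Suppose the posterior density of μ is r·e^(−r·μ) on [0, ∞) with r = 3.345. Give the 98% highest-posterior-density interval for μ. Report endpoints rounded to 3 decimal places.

[0.000, 1.170]

The exponential density is strictly decreasing on [0, ∞), so the HPD interval is anchored at 0: [0, q] with P(μ ≤ q) = 0.98.
q = −ln(1 − 0.98) / 3.345 = 3.9120 / 3.345 = 1.170.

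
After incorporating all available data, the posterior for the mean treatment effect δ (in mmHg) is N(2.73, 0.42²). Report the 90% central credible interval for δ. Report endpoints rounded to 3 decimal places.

[2.039, 3.421]

The posterior is symmetric, so the 90% equal-tailed interval is δ = 2.73 ± z·0.42 with z = 1.645.
Half-width: 1.645 × 0.42 = 0.691.
2.73 − 0.691 = 2.039; 2.73 + 0.691 = 3.421.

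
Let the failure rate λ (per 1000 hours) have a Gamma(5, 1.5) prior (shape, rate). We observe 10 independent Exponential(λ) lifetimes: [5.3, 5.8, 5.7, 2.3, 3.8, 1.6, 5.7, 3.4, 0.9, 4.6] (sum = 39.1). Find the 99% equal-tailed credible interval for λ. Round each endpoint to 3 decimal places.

Posterior: Gamma(5+10, 1.5+39.1) = Gamma(15, 40.6) (shape, rate).
Equal-tailed 99% interval: Gamma(15, 40.6) quantiles at 0.005 and 0.995.
Posterior mean ≈ 0.369, SD ≈ 0.095; a Normal approximation gives roughly [0.124, 0.615].
Exact: lower = 0.170; upper = 0.661.

[0.170, 0.661]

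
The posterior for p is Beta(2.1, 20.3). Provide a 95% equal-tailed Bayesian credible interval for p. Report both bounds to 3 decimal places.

[0.013, 0.241]

Posterior: Beta(2.1, 20.3).
Equal-tailed 95% interval: the 0.025 and 0.975 quantiles of Beta(2.1, 20.3).
Posterior mean ≈ 0.094, SD ≈ 0.060; a Normal approximation gives roughly [-0.024, 0.212].
Exact: F⁻¹(0.025) = 0.013; F⁻¹(0.975) = 0.241.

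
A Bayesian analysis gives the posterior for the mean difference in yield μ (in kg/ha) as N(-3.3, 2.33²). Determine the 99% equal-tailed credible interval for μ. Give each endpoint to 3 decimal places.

The posterior is symmetric, so the 99% equal-tailed interval is μ = -3.3 ± z·2.33 with z = 2.576.
Half-width: 2.576 × 2.33 = 6.002.
-3.3 − 6.002 = -9.302; -3.3 + 6.002 = 2.702.

[-9.302, 2.702]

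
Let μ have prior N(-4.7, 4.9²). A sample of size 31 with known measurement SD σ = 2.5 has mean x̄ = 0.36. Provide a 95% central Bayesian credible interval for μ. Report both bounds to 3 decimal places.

Posterior precision = 1/4.9² + 31/2.5² = 0.0416 + 4.9600 = 5.0016, so posterior SD = 0.4471.
Posterior mean = (-4.7/4.9² + 31·0.36/2.5²) / 5.0016 = 0.3179.
Interval: 0.3179 ± 1.960 × 0.4471 → [-0.559, 1.194].

[-0.559, 1.194]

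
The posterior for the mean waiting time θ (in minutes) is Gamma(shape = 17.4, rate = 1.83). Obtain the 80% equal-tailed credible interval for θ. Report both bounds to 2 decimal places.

[6.73, 12.52]

Posterior: Gamma(shape 17.4, rate 1.83).
Equal-tailed 80% interval: Gamma(17.4, 1.83) quantiles at 0.1 and 0.9.
Posterior mean ≈ 9.51, SD ≈ 2.28; a Normal approximation gives roughly [6.59, 12.43].
Exact: lower = 6.73; upper = 12.52.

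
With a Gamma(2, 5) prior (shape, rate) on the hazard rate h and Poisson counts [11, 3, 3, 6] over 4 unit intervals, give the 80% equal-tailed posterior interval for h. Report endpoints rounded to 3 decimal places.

Posterior: Gamma(2+23, 5+4) = Gamma(25, 9) (shape, rate).
Equal-tailed 80% interval: Gamma(25, 9) quantiles at 0.1 and 0.9.
Posterior mean ≈ 2.778, SD ≈ 0.556; a Normal approximation gives roughly [2.066, 3.490].
Exact: lower = 2.094; upper = 3.509.

[2.094, 3.509]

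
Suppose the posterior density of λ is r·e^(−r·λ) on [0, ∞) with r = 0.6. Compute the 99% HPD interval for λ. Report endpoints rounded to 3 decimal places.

[0.000, 7.675]

The exponential density is strictly decreasing on [0, ∞), so the HPD interval is anchored at 0: [0, q] with P(λ ≤ q) = 0.99.
q = −ln(1 − 0.99) / 0.6 = 4.6052 / 0.6 = 7.675.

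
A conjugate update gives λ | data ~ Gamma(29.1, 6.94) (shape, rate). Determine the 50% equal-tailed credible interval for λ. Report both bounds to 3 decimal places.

Posterior: Gamma(shape 29.1, rate 6.94).
Equal-tailed 50% interval: Gamma(29.1, 6.94) quantiles at 0.25 and 0.75.
Posterior mean ≈ 4.193, SD ≈ 0.777; a Normal approximation gives roughly [3.669, 4.717].
Exact: lower = 3.646; upper = 4.688.

[3.646, 4.688]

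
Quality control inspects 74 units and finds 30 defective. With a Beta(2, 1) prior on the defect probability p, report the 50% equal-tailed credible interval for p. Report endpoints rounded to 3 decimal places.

Posterior: Beta(2+30, 1+44) = Beta(32, 45).
Equal-tailed 50% interval: the 0.25 and 0.75 quantiles of Beta(32, 45).
Posterior mean ≈ 0.416, SD ≈ 0.056; a Normal approximation gives roughly [0.378, 0.453].
Exact: F⁻¹(0.25) = 0.377; F⁻¹(0.75) = 0.453.

[0.377, 0.453]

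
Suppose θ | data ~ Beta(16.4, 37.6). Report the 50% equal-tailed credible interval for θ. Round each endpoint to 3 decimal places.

[0.260, 0.345]

Posterior: Beta(16.4, 37.6).
Equal-tailed 50% interval: the 0.25 and 0.75 quantiles of Beta(16.4, 37.6).
Posterior mean ≈ 0.304, SD ≈ 0.062; a Normal approximation gives roughly [0.262, 0.346].
Exact: F⁻¹(0.25) = 0.260; F⁻¹(0.75) = 0.345.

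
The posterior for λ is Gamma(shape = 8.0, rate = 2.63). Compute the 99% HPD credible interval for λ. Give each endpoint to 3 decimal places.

The posterior is unimodal and skewed, so the HPD interval has equal density at both endpoints and is the shortest 99% interval.
Solving f(0.821) = f(6.206) with F(6.206) − F(0.821) = 0.99 gives [0.821, 6.206].
For comparison, the equal-tailed interval is [0.978, 6.515]; the HPD is narrower and shifted toward the mode.

[0.821, 6.206]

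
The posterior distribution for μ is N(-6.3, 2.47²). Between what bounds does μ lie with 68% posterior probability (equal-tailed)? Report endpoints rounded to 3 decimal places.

[-8.756, -3.844]

The posterior is symmetric, so the 68% equal-tailed interval is μ = -6.3 ± z·2.47 with z = 0.994.
Half-width: 0.994 × 2.47 = 2.456.
-6.3 − 2.456 = -8.756; -6.3 + 2.456 = -3.844.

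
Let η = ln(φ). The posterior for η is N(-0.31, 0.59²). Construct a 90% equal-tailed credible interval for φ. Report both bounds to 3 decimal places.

[0.278, 1.936]

On the log scale the 90% interval is -0.31 ± 1.645 × 0.59 = [-1.2805, 0.6605].
Exponentiate: [e^-1.2805, e^0.6605] = [0.278, 1.936].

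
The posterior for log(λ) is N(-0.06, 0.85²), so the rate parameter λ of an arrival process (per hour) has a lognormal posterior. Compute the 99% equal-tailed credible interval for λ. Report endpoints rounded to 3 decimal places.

On the log scale the 99% interval is -0.06 ± 2.576 × 0.85 = [-2.2495, 2.1295].
Exponentiate: [e^-2.2495, e^2.1295] = [0.105, 8.410].

[0.105, 8.410]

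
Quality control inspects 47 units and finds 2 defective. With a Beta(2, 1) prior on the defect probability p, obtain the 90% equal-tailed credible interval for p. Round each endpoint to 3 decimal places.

Posterior: Beta(2+2, 1+45) = Beta(4, 46).
Equal-tailed 90% interval: the 0.05 and 0.95 quantiles of Beta(4, 46).
Posterior mean ≈ 0.080, SD ≈ 0.038; a Normal approximation gives roughly [0.018, 0.142].
Exact: F⁻¹(0.05) = 0.028; F⁻¹(0.95) = 0.151.

[0.028, 0.151]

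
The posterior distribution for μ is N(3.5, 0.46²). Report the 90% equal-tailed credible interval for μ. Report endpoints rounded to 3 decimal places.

The posterior is symmetric, so the 90% equal-tailed interval is μ = 3.5 ± z·0.46 with z = 1.645.
Half-width: 1.645 × 0.46 = 0.757.
3.5 − 0.757 = 2.743; 3.5 + 0.757 = 4.257.

[2.743, 4.257]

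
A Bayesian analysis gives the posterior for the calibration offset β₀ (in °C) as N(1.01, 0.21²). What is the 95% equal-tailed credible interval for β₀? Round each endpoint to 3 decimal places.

[0.598, 1.422]

The posterior is symmetric, so the 95% equal-tailed interval is β₀ = 1.01 ± z·0.21 with z = 1.960.
Half-width: 1.960 × 0.21 = 0.412.
1.01 − 0.412 = 0.598; 1.01 + 0.412 = 1.422.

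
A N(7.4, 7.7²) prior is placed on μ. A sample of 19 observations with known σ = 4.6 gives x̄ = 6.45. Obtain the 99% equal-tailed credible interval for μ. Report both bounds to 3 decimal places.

Posterior precision = 1/7.7² + 19/4.6² = 0.0169 + 0.8979 = 0.9148, so posterior SD = 1.0455.
Posterior mean = (7.4/7.7² + 19·6.45/4.6²) / 0.9148 = 6.4675.
Interval: 6.4675 ± 2.576 × 1.0455 → [3.774, 9.161].

[3.774, 9.161]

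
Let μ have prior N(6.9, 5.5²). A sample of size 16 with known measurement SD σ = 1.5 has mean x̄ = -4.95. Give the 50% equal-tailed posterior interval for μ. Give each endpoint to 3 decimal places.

Posterior precision = 1/5.5² + 16/1.5² = 0.0331 + 7.1111 = 7.1442, so posterior SD = 0.3741.
Posterior mean = (6.9/5.5² + 16·-4.95/1.5²) / 7.1442 = -4.8952.
Interval: -4.8952 ± 0.674 × 0.3741 → [-5.148, -4.643].

[-5.148, -4.643]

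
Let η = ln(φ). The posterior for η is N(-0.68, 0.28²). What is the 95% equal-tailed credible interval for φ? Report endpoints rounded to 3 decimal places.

On the log scale the 95% interval is -0.68 ± 1.960 × 0.28 = [-1.2288, -0.1312].
Exponentiate: [e^-1.2288, e^-0.1312] = [0.293, 0.877].

[0.293, 0.877]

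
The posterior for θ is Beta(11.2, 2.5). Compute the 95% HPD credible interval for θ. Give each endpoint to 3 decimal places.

[0.621, 0.983]

The posterior is unimodal and skewed, so the HPD interval has equal density at both endpoints and is the shortest 95% interval.
Solving f(0.621) = f(0.983) with F(0.983) − F(0.621) = 0.95 gives [0.621, 0.983].
For comparison, the equal-tailed interval is [0.583, 0.966]; the HPD is narrower and shifted toward the mode.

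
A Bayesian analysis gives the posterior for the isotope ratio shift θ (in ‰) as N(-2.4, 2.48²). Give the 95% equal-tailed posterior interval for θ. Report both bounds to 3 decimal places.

The posterior is symmetric, so the 95% equal-tailed interval is θ = -2.4 ± z·2.48 with z = 1.960.
Half-width: 1.960 × 2.48 = 4.861.
-2.4 − 4.861 = -7.261; -2.4 + 4.861 = 2.461.

[-7.261, 2.461]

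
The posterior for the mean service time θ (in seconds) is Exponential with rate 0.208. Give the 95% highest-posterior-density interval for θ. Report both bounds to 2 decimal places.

[0.00, 14.40]

The exponential density is strictly decreasing on [0, ∞), so the HPD interval is anchored at 0: [0, q] with P(θ ≤ q) = 0.95.
q = −ln(1 − 0.95) / 0.208 = 2.9957 / 0.208 = 14.40.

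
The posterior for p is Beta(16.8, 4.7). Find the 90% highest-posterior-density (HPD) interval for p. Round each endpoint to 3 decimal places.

The posterior is unimodal and skewed, so the HPD interval has equal density at both endpoints and is the shortest 90% interval.
Solving f(0.645) = f(0.923) with F(0.923) − F(0.645) = 0.90 gives [0.645, 0.923].
For comparison, the equal-tailed interval is [0.624, 0.908]; the HPD is narrower and shifted toward the mode.

[0.645, 0.923]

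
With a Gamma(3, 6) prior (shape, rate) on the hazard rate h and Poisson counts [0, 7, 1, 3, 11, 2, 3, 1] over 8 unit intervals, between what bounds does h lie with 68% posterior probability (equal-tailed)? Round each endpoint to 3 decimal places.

[1.821, 2.607]

Posterior: Gamma(3+28, 6+8) = Gamma(31, 14) (shape, rate).
Equal-tailed 68% interval: Gamma(31, 14) quantiles at 0.16 and 0.84.
Posterior mean ≈ 2.214, SD ≈ 0.398; a Normal approximation gives roughly [1.819, 2.610].
Exact: lower = 1.821; upper = 2.607.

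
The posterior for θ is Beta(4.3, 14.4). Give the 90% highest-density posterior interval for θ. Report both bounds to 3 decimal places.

[0.076, 0.378]

The posterior is unimodal and skewed, so the HPD interval has equal density at both endpoints and is the shortest 90% interval.
Solving f(0.076) = f(0.378) with F(0.378) − F(0.076) = 0.90 gives [0.076, 0.378].
For comparison, the equal-tailed interval is [0.092, 0.401]; the HPD is narrower and shifted toward the mode.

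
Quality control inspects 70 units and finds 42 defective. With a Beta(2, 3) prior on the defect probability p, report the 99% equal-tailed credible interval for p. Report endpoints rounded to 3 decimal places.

Posterior: Beta(2+42, 3+28) = Beta(44, 31).
Equal-tailed 99% interval: the 0.005 and 0.995 quantiles of Beta(44, 31).
Posterior mean ≈ 0.587, SD ≈ 0.056; a Normal approximation gives roughly [0.441, 0.732].
Exact: F⁻¹(0.005) = 0.439; F⁻¹(0.995) = 0.726.

[0.439, 0.726]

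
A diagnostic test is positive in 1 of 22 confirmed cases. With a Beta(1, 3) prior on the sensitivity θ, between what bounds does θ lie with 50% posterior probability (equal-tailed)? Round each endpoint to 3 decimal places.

[0.038, 0.104]

Posterior: Beta(1+1, 3+21) = Beta(2, 24).
Equal-tailed 50% interval: the 0.25 and 0.75 quantiles of Beta(2, 24).
Posterior mean ≈ 0.077, SD ≈ 0.051; a Normal approximation gives roughly [0.042, 0.112].
Exact: F⁻¹(0.25) = 0.038; F⁻¹(0.75) = 0.104.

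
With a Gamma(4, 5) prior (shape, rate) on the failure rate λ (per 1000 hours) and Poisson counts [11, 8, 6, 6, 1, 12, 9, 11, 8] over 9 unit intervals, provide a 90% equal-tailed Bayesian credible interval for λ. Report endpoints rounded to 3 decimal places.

Posterior: Gamma(4+72, 5+9) = Gamma(76, 14) (shape, rate).
Equal-tailed 90% interval: Gamma(76, 14) quantiles at 0.05 and 0.95.
Posterior mean ≈ 5.429, SD ≈ 0.623; a Normal approximation gives roughly [4.404, 6.453].
Exact: lower = 4.447; upper = 6.492.

[4.447, 6.492]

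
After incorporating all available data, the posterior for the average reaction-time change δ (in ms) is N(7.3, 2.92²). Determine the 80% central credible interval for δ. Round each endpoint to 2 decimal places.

The posterior is symmetric, so the 80% equal-tailed interval is δ = 7.3 ± z·2.92 with z = 1.282.
Half-width: 1.282 × 2.92 = 3.74.
7.3 − 3.74 = 3.56; 7.3 + 3.74 = 11.04.

[3.56, 11.04]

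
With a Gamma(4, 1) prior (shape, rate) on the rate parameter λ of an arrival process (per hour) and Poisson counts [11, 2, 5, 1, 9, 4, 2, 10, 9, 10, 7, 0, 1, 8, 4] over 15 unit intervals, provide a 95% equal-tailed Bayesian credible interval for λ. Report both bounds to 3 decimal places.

[4.355, 6.638]

Posterior: Gamma(4+83, 1+15) = Gamma(87, 16) (shape, rate).
Equal-tailed 95% interval: Gamma(87, 16) quantiles at 0.025 and 0.975.
Posterior mean ≈ 5.438, SD ≈ 0.583; a Normal approximation gives roughly [4.295, 6.580].
Exact: lower = 4.355; upper = 6.638.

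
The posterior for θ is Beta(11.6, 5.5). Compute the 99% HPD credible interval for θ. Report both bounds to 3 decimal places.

The posterior is unimodal and skewed, so the HPD interval has equal density at both endpoints and is the shortest 99% interval.
Solving f(0.388) = f(0.920) with F(0.920) − F(0.388) = 0.99 gives [0.388, 0.920].
For comparison, the equal-tailed interval is [0.373, 0.910]; the HPD is narrower and shifted toward the mode.

[0.388, 0.920]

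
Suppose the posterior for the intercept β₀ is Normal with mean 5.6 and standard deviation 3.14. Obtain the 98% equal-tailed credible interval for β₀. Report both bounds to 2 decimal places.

[-1.70, 12.90]

The posterior is symmetric, so the 98% equal-tailed interval is β₀ = 5.6 ± z·3.14 with z = 2.326.
Half-width: 2.326 × 3.14 = 7.30.
5.6 − 7.30 = -1.70; 5.6 + 7.30 = 12.90.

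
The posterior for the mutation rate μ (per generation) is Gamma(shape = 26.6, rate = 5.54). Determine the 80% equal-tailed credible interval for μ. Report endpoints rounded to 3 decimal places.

[3.654, 6.026]

Posterior: Gamma(shape 26.6, rate 5.54).
Equal-tailed 80% interval: Gamma(26.6, 5.54) quantiles at 0.1 and 0.9.
Posterior mean ≈ 4.801, SD ≈ 0.931; a Normal approximation gives roughly [3.608, 5.995].
Exact: lower = 3.654; upper = 6.026.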